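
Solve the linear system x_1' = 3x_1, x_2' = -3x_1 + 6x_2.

x_1(t) = C_2e^(3t), x_2(t) = -C_1e^(6t) + C_2e^(3t)

Coefficient matrix A = [[3, 0], [-3, 6]].
Characteristic polynomial det(A - λI) = λ^2 - 9λ + 18 = 0.
Eigenvalues λ = 6, 3.
For λ=6: (A-λI) row 1 is [-3, 0], so an eigenvector is (0, -1).
For λ=3: (A-λI) row 2 is [-3, 3], so an eigenvector is (1, 1).
General solution: C_1e^(6t)(0,-1) + C_2e^(3t)(1,1).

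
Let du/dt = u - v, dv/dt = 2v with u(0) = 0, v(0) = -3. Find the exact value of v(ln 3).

A = [[1,-1],[0,2]]; eigenvalues λ = 2, 1.
Eigenvectors: (1,-1) for λ=2, (-1,0) for λ=1.
From the initial condition, c_1 = 3, c_2 = 3.
v(ln 3) = (3)(3^2)(-1) + (3)(3^1)(0) = -27.

-27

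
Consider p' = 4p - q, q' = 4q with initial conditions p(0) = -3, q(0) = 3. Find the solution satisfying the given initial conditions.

Coefficient matrix A = [[4, -1], [0, 4]].
Characteristic polynomial det(A - λI) = λ^2 - 8λ + 16 = 0.
Single eigenvalue λ = 4 with algebraic multiplicity 2.
Eigenvector v = (1,0); generalized eigenvector w with (A-λI)w=v is (-2,-1).
General solution: e^(4t)[c_1·v + c_2·(t·v + w)].
Applying p(0)=-3, q(0)=3 gives c_1=-9, c_2=-3.

p(t) = -3te^(4t) - 3e^(4t), q(t) = 3e^(4t)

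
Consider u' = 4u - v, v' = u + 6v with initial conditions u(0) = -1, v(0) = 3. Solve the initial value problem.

Coefficient matrix A = [[4, -1], [1, 6]].
Characteristic polynomial det(A - λI) = λ^2 - 10λ + 25 = 0.
Single eigenvalue λ = 5 with algebraic multiplicity 2.
Eigenvector v = (1,-1); generalized eigenvector w with (A-λI)w=v is (1,-2).
General solution: e^(5t)[C_1·v + C_2·(t·v + w)].
Applying u(0)=-1, v(0)=3 gives C_1=1, C_2=-2.

u(t) = -2te^(5t) - e^(5t), v(t) = 2te^(5t) + 3e^(5t)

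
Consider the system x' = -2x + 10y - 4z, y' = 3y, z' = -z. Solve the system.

x(t) = C_1e^(-2t) + 2C_2e^(3t) - 4C_3e^(-t), y(t) = C_2e^(3t), z(t) = C_3e^(-t)

Coefficient matrix A = [[-2, 10, -4], [0, 3, 0], [0, 0, -1]].
det(A - λI) = 0 gives eigenvalues λ = -2, 3, -1.
For λ=-2: eigenvector (1,0,0).
For λ=3: eigenvector (2,1,0).
For λ=-1: eigenvector (-4,0,1).
General solution: C_1e^(-2t)(1,0,0) + C_2e^(3t)(2,1,0) + C_3e^(-t)(-4,0,1).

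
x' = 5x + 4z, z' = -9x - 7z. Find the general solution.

Coefficient matrix A = [[5, 4], [-9, -7]].
Characteristic polynomial det(A - λI) = λ^2 + 2λ + 1 = 0.
Single eigenvalue λ = -1 with algebraic multiplicity 2.
Eigenvector v = (-2,3); generalized eigenvector w with (A-λI)w=v is (1,-2).
General solution: e^(-t)[C_1·v + C_2·(t·v + w)].

x(t) = -2C_1e^(-t) - 2C_2te^(-t) + C_2e^(-t), z(t) = 3C_1e^(-t) + 3C_2te^(-t) - 2C_2e^(-t)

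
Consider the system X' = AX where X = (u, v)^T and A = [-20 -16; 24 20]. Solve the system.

u(t) = K_1e^(-4t) - 2K_2e^(4t), v(t) = -K_1e^(-4t) + 3K_2e^(4t)

Coefficient matrix A = [[-20, -16], [24, 20]].
Characteristic polynomial det(A - λI) = λ^2 - 16 = 0.
Eigenvalues λ = -4, 4.
For λ=-4: (A-λI) row 1 is [-16, -16], so an eigenvector is (1, -1).
For λ=4: (A-λI) row 1 is [-24, -16], so an eigenvector is (-2, 3).
General solution: K_1e^(-4t)(1,-1) + K_2e^(4t)(-2,3).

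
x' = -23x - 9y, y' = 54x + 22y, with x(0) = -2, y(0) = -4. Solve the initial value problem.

x(t) = 8e^(4t) - 10e^(-5t), y(t) = -24e^(4t) + 20e^(-5t)

Coefficient matrix A = [[-23, -9], [54, 22]].
Characteristic polynomial det(A - λI) = λ^2 + λ - 20 = 0.
Eigenvalues λ = 4, -5.
For λ=4: (A-λI) row 1 is [-27, -9], so an eigenvector is (-1, 3).
For λ=-5: (A-λI) row 1 is [-18, -9], so an eigenvector is (1, -2).
General solution: C_1e^(4t)(-1,3) + C_2e^(-5t)(1,-2).
Applying x(0)=-2, y(0)=-4 gives C_1=-8, C_2=-10.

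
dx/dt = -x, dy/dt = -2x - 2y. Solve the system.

Coefficient matrix A = [[-1, 0], [-2, -2]].
Characteristic polynomial det(A - λI) = λ^2 + 3λ + 2 = 0.
Eigenvalues λ = -2, -1.
For λ=-2: (A-λI) row 1 is [1, 0], so an eigenvector is (0, -1).
For λ=-1: (A-λI) row 2 is [-2, -1], so an eigenvector is (1, -2).
General solution: c_1e^(-2t)(0,-1) + c_2e^(-t)(1,-2).

x(t) = c_2e^(-t), y(t) = -c_1e^(-2t) - 2c_2e^(-t)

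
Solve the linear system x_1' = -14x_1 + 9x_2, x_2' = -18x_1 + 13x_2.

Coefficient matrix A = [[-14, 9], [-18, 13]].
Characteristic polynomial det(A - λI) = λ^2 + λ - 20 = 0.
Eigenvalues λ = -5, 4.
For λ=-5: (A-λI) row 1 is [-9, 9], so an eigenvector is (1, 1).
For λ=4: (A-λI) row 1 is [-18, 9], so an eigenvector is (-1, -2).
General solution: C_1e^(-5t)(1,1) + C_2e^(4t)(-1,-2).

x_1(t) = C_1e^(-5t) - C_2e^(4t), x_2(t) = C_1e^(-5t) - 2C_2e^(4t)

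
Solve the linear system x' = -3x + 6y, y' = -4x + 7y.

x(t) = -K_1e^(3t) + 3K_2e^(t), y(t) = -K_1e^(3t) + 2K_2e^(t)

Coefficient matrix A = [[-3, 6], [-4, 7]].
Characteristic polynomial det(A - λI) = λ^2 - 4λ + 3 = 0.
Eigenvalues λ = 3, 1.
For λ=3: (A-λI) row 1 is [-6, 6], so an eigenvector is (-1, -1).
For λ=1: (A-λI) row 1 is [-4, 6], so an eigenvector is (3, 2).
General solution: K_1e^(3t)(-1,-1) + K_2e^(t)(3,2).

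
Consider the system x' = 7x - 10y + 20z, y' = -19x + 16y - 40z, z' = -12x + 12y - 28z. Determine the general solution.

Coefficient matrix A = [[7, -10, 20], [-19, 16, -40], [-12, 12, -28]].
det(A - λI) = 0 gives eigenvalues λ = 2, -3, -4.
For λ=2: eigenvector (2,-3,-2).
For λ=-3: eigenvector (1,1,0).
For λ=-4: eigenvector (0,2,1).
General solution: C_1e^(2t)(2,-3,-2) + C_2e^(-3t)(1,1,0) + C_3e^(-4t)(0,2,1).

x(t) = 2C_1e^(2t) + C_2e^(-3t), y(t) = -3C_1e^(2t) + C_2e^(-3t) + 2C_3e^(-4t), z(t) = -2C_1e^(2t) + C_3e^(-4t)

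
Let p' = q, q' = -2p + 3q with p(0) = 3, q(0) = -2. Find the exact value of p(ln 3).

A = [[0,1],[-2,3]]; eigenvalues λ = 2, 1.
Eigenvectors: (1,2) for λ=2, (1,1) for λ=1.
From the initial condition, c_1 = -5, c_2 = 8.
p(ln 3) = (-5)(3^2)(1) + (8)(3^1)(1) = -21.

-21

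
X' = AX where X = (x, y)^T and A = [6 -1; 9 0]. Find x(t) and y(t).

x(t) = K_1e^(3t) + K_2te^(3t) + K_2e^(3t), y(t) = 3K_1e^(3t) + 3K_2te^(3t) + 2K_2e^(3t)

Coefficient matrix A = [[6, -1], [9, 0]].
Characteristic polynomial det(A - λI) = λ^2 - 6λ + 9 = 0.
Single eigenvalue λ = 3 with algebraic multiplicity 2.
Eigenvector v = (1,3); generalized eigenvector w with (A-λI)w=v is (1,2).
General solution: e^(3t)[K_1·v + K_2·(t·v + w)].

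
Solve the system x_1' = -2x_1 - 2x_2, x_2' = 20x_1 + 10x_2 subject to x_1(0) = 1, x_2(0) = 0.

Coefficient matrix A = [[-2, -2], [20, 10]].
Characteristic polynomial det(A - λI) = λ^2 - 8λ + 20 = 0.
Eigenvalues λ = 4 ± 2i (complex conjugate pair).
For λ=4+2i: an eigenvector is (-1,3) - i(0,-1) = (-1, 3 + i).
A real fundamental pair from Re and Im of e^((4+2i)t)v: X_1 = e^(4t)(cos(2t)·(-1,3) + sin(2t)·(0,-1)), X_2 = e^(4t)(sin(2t)·(-1,3) - cos(2t)·(0,-1)).
General solution: C_1X_1 + C_2X_2.
Applying x_1(0)=1, x_2(0)=0 gives C_1=-1, C_2=3.

x_1(t) = -3e^(4t)sin(2t) + e^(4t)cos(2t), x_2(t) = 10e^(4t)sin(2t)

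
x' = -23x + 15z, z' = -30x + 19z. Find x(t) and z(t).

x(t) = 2c_1e^(-2t)sin(3t) - c_1e^(-2t)cos(3t) - c_2e^(-2t)sin(3t) - 2c_2e^(-2t)cos(3t), z(t) = 3c_1e^(-2t)sin(3t) - c_1e^(-2t)cos(3t) - c_2e^(-2t)sin(3t) - 3c_2e^(-2t)cos(3t)

Coefficient matrix A = [[-23, 15], [-30, 19]].
Characteristic polynomial det(A - λI) = λ^2 + 4λ + 13 = 0.
Eigenvalues λ = -2 ± 3i (complex conjugate pair).
For λ=-2+3i: an eigenvector is (-1,-1) - i(2,3) = (-1 - 2i, -1 - 3i).
A real fundamental pair from Re and Im of e^((-2+3i)t)v: X_1 = e^(-2t)(cos(3t)·(-1,-1) + sin(3t)·(2,3)), X_2 = e^(-2t)(sin(3t)·(-1,-1) - cos(3t)·(2,3)).
General solution: c_1X_1 + c_2X_2.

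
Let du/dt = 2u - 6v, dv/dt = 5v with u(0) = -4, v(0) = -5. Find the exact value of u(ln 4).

10016

A = [[2,-6],[0,5]]; eigenvalues λ = 5, 2.
Eigenvectors: (-2,1) for λ=5, (-1,0) for λ=2.
From the initial condition, c_1 = -5, c_2 = 14.
u(ln 4) = (-5)(4^5)(-2) + (14)(4^2)(-1) = 10016.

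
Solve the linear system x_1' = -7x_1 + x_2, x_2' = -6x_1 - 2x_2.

Coefficient matrix A = [[-7, 1], [-6, -2]].
Characteristic polynomial det(A - λI) = λ^2 + 9λ + 20 = 0.
Eigenvalues λ = -4, -5.
For λ=-4: (A-λI) row 1 is [-3, 1], so an eigenvector is (1, 3).
For λ=-5: (A-λI) row 1 is [-2, 1], so an eigenvector is (1, 2).
General solution: C_1e^(-4t)(1,3) + C_2e^(-5t)(1,2).

x_1(t) = C_1e^(-4t) + C_2e^(-5t), x_2(t) = 3C_1e^(-4t) + 2C_2e^(-5t)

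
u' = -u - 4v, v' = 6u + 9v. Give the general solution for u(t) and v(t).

Coefficient matrix A = [[-1, -4], [6, 9]].
Characteristic polynomial det(A - λI) = λ^2 - 8λ + 15 = 0.
Eigenvalues λ = 3, 5.
For λ=3: (A-λI) row 1 is [-4, -4], so an eigenvector is (-1, 1).
For λ=5: (A-λI) row 1 is [-6, -4], so an eigenvector is (-2, 3).
General solution: C_1e^(3t)(-1,1) + C_2e^(5t)(-2,3).

u(t) = -C_1e^(3t) - 2C_2e^(5t), v(t) = C_1e^(3t) + 3C_2e^(5t)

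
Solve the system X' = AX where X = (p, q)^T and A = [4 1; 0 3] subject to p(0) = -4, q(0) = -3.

Coefficient matrix A = [[4, 1], [0, 3]].
Characteristic polynomial det(A - λI) = λ^2 - 7λ + 12 = 0.
Eigenvalues λ = 4, 3.
For λ=4: (A-λI) row 1 is [0, 1], so an eigenvector is (1, 0).
For λ=3: (A-λI) row 1 is [1, 1], so an eigenvector is (-1, 1).
General solution: C_1e^(4t)(1,0) + C_2e^(3t)(-1,1).
Applying p(0)=-4, q(0)=-3 gives C_1=-7, C_2=-3.

p(t) = -7e^(4t) + 3e^(3t), q(t) = -3e^(3t)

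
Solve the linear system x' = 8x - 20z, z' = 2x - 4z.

Coefficient matrix A = [[8, -20], [2, -4]].
Characteristic polynomial det(A - λI) = λ^2 - 4λ + 8 = 0.
Eigenvalues λ = 2 ± 2i (complex conjugate pair).
For λ=2+2i: an eigenvector is (-3,-1) - i(1,0) = (-3 - i, -1).
A real fundamental pair from Re and Im of e^((2+2i)t)v: X_1 = e^(2t)(cos(2t)·(-3,-1) + sin(2t)·(1,0)), X_2 = e^(2t)(sin(2t)·(-3,-1) - cos(2t)·(1,0)).
General solution: C_1X_1 + C_2X_2.

x(t) = C_1e^(2t)sin(2t) - 3C_1e^(2t)cos(2t) - 3C_2e^(2t)sin(2t) - C_2e^(2t)cos(2t), z(t) = -C_1e^(2t)cos(2t) - C_2e^(2t)sin(2t)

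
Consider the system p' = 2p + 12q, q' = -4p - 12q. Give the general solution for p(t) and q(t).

p(t) = 3C_1e^(-6t) - 2C_2e^(-4t), q(t) = -2C_1e^(-6t) + C_2e^(-4t)

Coefficient matrix A = [[2, 12], [-4, -12]].
Characteristic polynomial det(A - λI) = λ^2 + 10λ + 24 = 0.
Eigenvalues λ = -6, -4.
For λ=-6: (A-λI) row 1 is [8, 12], so an eigenvector is (3, -2).
For λ=-4: (A-λI) row 1 is [6, 12], so an eigenvector is (-2, 1).
General solution: C_1e^(-6t)(3,-2) + C_2e^(-4t)(-2,1).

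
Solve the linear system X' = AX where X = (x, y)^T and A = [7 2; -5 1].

Coefficient matrix A = [[7, 2], [-5, 1]].
Characteristic polynomial det(A - λI) = λ^2 - 8λ + 17 = 0.
Eigenvalues λ = 4 ± i (complex conjugate pair).
For λ=4+i: an eigenvector is (1,-1) - i(1,-2) = (1 - i, -1 + 2i).
A real fundamental pair from Re and Im of e^((4+i)t)v: X_1 = e^(4t)(cos(t)·(1,-1) + sin(t)·(1,-2)), X_2 = e^(4t)(sin(t)·(1,-1) - cos(t)·(1,-2)).
General solution: C_1X_1 + C_2X_2.

x(t) = C_1e^(4t)sin(t) + C_1e^(4t)cos(t) + C_2e^(4t)sin(t) - C_2e^(4t)cos(t), y(t) = -2C_1e^(4t)sin(t) - C_1e^(4t)cos(t) - C_2e^(4t)sin(t) + 2C_2e^(4t)cos(t)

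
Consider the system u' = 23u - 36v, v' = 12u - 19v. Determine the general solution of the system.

Coefficient matrix A = [[23, -36], [12, -19]].
Characteristic polynomial det(A - λI) = λ^2 - 4λ - 5 = 0.
Eigenvalues λ = 5, -1.
For λ=5: (A-λI) row 1 is [18, -36], so an eigenvector is (-2, -1).
For λ=-1: (A-λI) row 1 is [24, -36], so an eigenvector is (3, 2).
General solution: C_1e^(5t)(-2,-1) + C_2e^(-t)(3,2).

u(t) = -2C_1e^(5t) + 3C_2e^(-t), v(t) = -C_1e^(5t) + 2C_2e^(-t)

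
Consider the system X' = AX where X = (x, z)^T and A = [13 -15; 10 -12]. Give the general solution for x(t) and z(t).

Coefficient matrix A = [[13, -15], [10, -12]].
Characteristic polynomial det(A - λI) = λ^2 - λ - 6 = 0.
Eigenvalues λ = 3, -2.
For λ=3: (A-λI) row 1 is [10, -15], so an eigenvector is (-3, -2).
For λ=-2: (A-λI) row 1 is [15, -15], so an eigenvector is (1, 1).
General solution: K_1e^(3t)(-3,-2) + K_2e^(-2t)(1,1).

x(t) = -3K_1e^(3t) + K_2e^(-2t), z(t) = -2K_1e^(3t) + K_2e^(-2t)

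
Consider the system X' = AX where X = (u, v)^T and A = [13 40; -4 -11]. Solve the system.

Coefficient matrix A = [[13, 40], [-4, -11]].
Characteristic polynomial det(A - λI) = λ^2 - 2λ + 17 = 0.
Eigenvalues λ = 1 ± 4i (complex conjugate pair).
For λ=1+4i: an eigenvector is (-1,0) - i(-3,1) = (-1 + 3i, 0 - i).
A real fundamental pair from Re and Im of e^((1+4i)t)v: X_1 = e^(t)(cos(4t)·(-1,0) + sin(4t)·(-3,1)), X_2 = e^(t)(sin(4t)·(-1,0) - cos(4t)·(-3,1)).
General solution: c_1X_1 + c_2X_2.

u(t) = -3c_1e^(t)sin(4t) - c_1e^(t)cos(4t) - c_2e^(t)sin(4t) + 3c_2e^(t)cos(4t), v(t) = c_1e^(t)sin(4t) - c_2e^(t)cos(4t)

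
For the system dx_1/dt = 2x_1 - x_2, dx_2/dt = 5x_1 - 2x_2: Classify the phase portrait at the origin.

A = [[2,-1],[5,-2]]; det(A-λI) = λ^2 + 1.
λ = 0 ± i: zero real part.

center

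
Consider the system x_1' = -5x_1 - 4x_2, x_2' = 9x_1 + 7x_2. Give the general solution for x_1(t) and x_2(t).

Coefficient matrix A = [[-5, -4], [9, 7]].
Characteristic polynomial det(A - λI) = λ^2 - 2λ + 1 = 0.
Single eigenvalue λ = 1 with algebraic multiplicity 2.
Eigenvector v = (-2,3); generalized eigenvector w with (A-λI)w=v is (1,-1).
General solution: e^(t)[K_1·v + K_2·(t·v + w)].

x_1(t) = -2K_1e^(t) - 2K_2te^(t) + K_2e^(t), x_2(t) = 3K_1e^(t) + 3K_2te^(t) - K_2e^(t)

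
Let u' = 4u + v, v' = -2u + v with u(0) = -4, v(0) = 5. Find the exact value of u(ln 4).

A = [[4,1],[-2,1]]; eigenvalues λ = 3, 2.
Eigenvectors: (1,-1) for λ=3, (1,-2) for λ=2.
From the initial condition, c_1 = -3, c_2 = -1.
u(ln 4) = (-3)(4^3)(1) + (-1)(4^2)(1) = -208.

-208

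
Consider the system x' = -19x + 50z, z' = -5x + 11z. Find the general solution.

x(t) = -K_1e^(-4t)sin(5t) - 3K_1e^(-4t)cos(5t) - 3K_2e^(-4t)sin(5t) + K_2e^(-4t)cos(5t), z(t) = -K_1e^(-4t)cos(5t) - K_2e^(-4t)sin(5t)

Coefficient matrix A = [[-19, 50], [-5, 11]].
Characteristic polynomial det(A - λI) = λ^2 + 8λ + 41 = 0.
Eigenvalues λ = -4 ± 5i (complex conjugate pair).
For λ=-4+5i: an eigenvector is (-3,-1) - i(-1,0) = (-3 + i, -1).
A real fundamental pair from Re and Im of e^((-4+5i)t)v: X_1 = e^(-4t)(cos(5t)·(-3,-1) + sin(5t)·(-1,0)), X_2 = e^(-4t)(sin(5t)·(-3,-1) - cos(5t)·(-1,0)).
General solution: K_1X_1 + K_2X_2.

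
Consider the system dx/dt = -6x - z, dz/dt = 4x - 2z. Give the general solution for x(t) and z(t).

x(t) = c_1e^(-4t) + c_2te^(-4t) - 2c_2e^(-4t), z(t) = -2c_1e^(-4t) - 2c_2te^(-4t) + 3c_2e^(-4t)

Coefficient matrix A = [[-6, -1], [4, -2]].
Characteristic polynomial det(A - λI) = λ^2 + 8λ + 16 = 0.
Single eigenvalue λ = -4 with algebraic multiplicity 2.
Eigenvector v = (1,-2); generalized eigenvector w with (A-λI)w=v is (-2,3).
General solution: e^(-4t)[c_1·v + c_2·(t·v + w)].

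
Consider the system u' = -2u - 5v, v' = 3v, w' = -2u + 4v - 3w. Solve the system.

u(t) = C_1e^(-2t) - C_2e^(3t), v(t) = C_2e^(3t), w(t) = -2C_1e^(-2t) + C_2e^(3t) + C_3e^(-3t)

Coefficient matrix A = [[-2, -5, 0], [0, 3, 0], [-2, 4, -3]].
det(A - λI) = 0 gives eigenvalues λ = -2, 3, -3.
For λ=-2: eigenvector (1,0,-2).
For λ=3: eigenvector (-1,1,1).
For λ=-3: eigenvector (0,0,1).
General solution: C_1e^(-2t)(1,0,-2) + C_2e^(3t)(-1,1,1) + C_3e^(-3t)(0,0,1).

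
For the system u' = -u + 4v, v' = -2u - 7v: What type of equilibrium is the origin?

stable node

A = [[-1,4],[-2,-7]]; det(A-λI) = λ^2 + 8λ + 15.
λ = -5, -3: both negative.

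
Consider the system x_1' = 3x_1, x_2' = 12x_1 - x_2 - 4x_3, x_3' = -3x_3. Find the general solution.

Coefficient matrix A = [[3, 0, 0], [12, -1, -4], [0, 0, -3]].
det(A - λI) = 0 gives eigenvalues λ = 3, -1, -3.
For λ=3: eigenvector (1,3,0).
For λ=-1: eigenvector (0,1,0).
For λ=-3: eigenvector (0,2,1).
General solution: K_1e^(3t)(1,3,0) + K_2e^(-t)(0,1,0) + K_3e^(-3t)(0,2,1).

x_1(t) = K_1e^(3t), x_2(t) = 3K_1e^(3t) + K_2e^(-t) + 2K_3e^(-3t), x_3(t) = K_3e^(-3t)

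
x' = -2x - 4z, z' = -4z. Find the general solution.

x(t) = -2C_1e^(-4t) + C_2e^(-2t), z(t) = -C_1e^(-4t)

Coefficient matrix A = [[-2, -4], [0, -4]].
Characteristic polynomial det(A - λI) = λ^2 + 6λ + 8 = 0.
Eigenvalues λ = -4, -2.
For λ=-4: (A-λI) row 1 is [2, -4], so an eigenvector is (-2, -1).
For λ=-2: (A-λI) row 1 is [0, -4], so an eigenvector is (1, 0).
General solution: C_1e^(-4t)(-2,-1) + C_2e^(-2t)(1,0).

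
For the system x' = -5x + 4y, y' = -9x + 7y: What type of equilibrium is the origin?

unstable improper node

A = [[-5,4],[-9,7]]; det(A-λI) = λ^2 - 2λ + 1.
repeated λ = 1 with a single eigenvector.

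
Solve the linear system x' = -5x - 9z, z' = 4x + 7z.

x(t) = 3c_1e^(t) + 3c_2te^(t) + c_2e^(t), z(t) = -2c_1e^(t) - 2c_2te^(t) - c_2e^(t)

Coefficient matrix A = [[-5, -9], [4, 7]].
Characteristic polynomial det(A - λI) = λ^2 - 2λ + 1 = 0.
Single eigenvalue λ = 1 with algebraic multiplicity 2.
Eigenvector v = (3,-2); generalized eigenvector w with (A-λI)w=v is (1,-1).
General solution: e^(t)[c_1·v + c_2·(t·v + w)].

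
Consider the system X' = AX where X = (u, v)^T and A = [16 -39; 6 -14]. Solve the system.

Coefficient matrix A = [[16, -39], [6, -14]].
Characteristic polynomial det(A - λI) = λ^2 - 2λ + 10 = 0.
Eigenvalues λ = 1 ± 3i (complex conjugate pair).
For λ=1+3i: an eigenvector is (2,1) - i(-3,-1) = (2 + 3i, 1 + i).
A real fundamental pair from Re and Im of e^((1+3i)t)v: X_1 = e^(t)(cos(3t)·(2,1) + sin(3t)·(-3,-1)), X_2 = e^(t)(sin(3t)·(2,1) - cos(3t)·(-3,-1)).
General solution: C_1X_1 + C_2X_2.

u(t) = -3C_1e^(t)sin(3t) + 2C_1e^(t)cos(3t) + 2C_2e^(t)sin(3t) + 3C_2e^(t)cos(3t), v(t) = -C_1e^(t)sin(3t) + C_1e^(t)cos(3t) + C_2e^(t)sin(3t) + C_2e^(t)cos(3t)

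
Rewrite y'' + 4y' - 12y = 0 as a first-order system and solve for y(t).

y(t) = K_1e^(2t) + K_2e^(-6t)

Let x_1 = y, x_2 = y'. Then x_1' = x_2 and x_2' = 12x_1 - 4x_2.
A = [[0,1],[12,-4]]; det(A-λI) = λ^2 + 4λ - 12.
Eigenvalues λ = 2, -6 with eigenvectors (1,2), (1,-6).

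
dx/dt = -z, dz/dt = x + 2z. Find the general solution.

Coefficient matrix A = [[0, -1], [1, 2]].
Characteristic polynomial det(A - λI) = λ^2 - 2λ + 1 = 0.
Single eigenvalue λ = 1 with algebraic multiplicity 2.
Eigenvector v = (-1,1); generalized eigenvector w with (A-λI)w=v is (1,0).
General solution: e^(t)[K_1·v + K_2·(t·v + w)].

x(t) = -K_1e^(t) - K_2te^(t) + K_2e^(t), z(t) = K_1e^(t) + K_2te^(t)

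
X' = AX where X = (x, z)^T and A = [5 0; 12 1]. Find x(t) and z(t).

Coefficient matrix A = [[5, 0], [12, 1]].
Characteristic polynomial det(A - λI) = λ^2 - 6λ + 5 = 0.
Eigenvalues λ = 1, 5.
For λ=1: (A-λI) row 1 is [4, 0], so an eigenvector is (0, -1).
For λ=5: (A-λI) row 2 is [12, -4], so an eigenvector is (-1, -3).
General solution: K_1e^(t)(0,-1) + K_2e^(5t)(-1,-3).

x(t) = -K_2e^(5t), z(t) = -K_1e^(t) - 3K_2e^(5t)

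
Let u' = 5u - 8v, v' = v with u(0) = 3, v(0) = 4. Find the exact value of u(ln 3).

A = [[5,-8],[0,1]]; eigenvalues λ = 5, 1.
Eigenvectors: (-1,0) for λ=5, (2,1) for λ=1.
From the initial condition, c_1 = 5, c_2 = 4.
u(ln 3) = (5)(3^5)(-1) + (4)(3^1)(2) = -1191.

-1191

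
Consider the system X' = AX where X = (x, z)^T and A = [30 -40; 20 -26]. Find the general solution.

Coefficient matrix A = [[30, -40], [20, -26]].
Characteristic polynomial det(A - λI) = λ^2 - 4λ + 20 = 0.
Eigenvalues λ = 2 ± 4i (complex conjugate pair).
For λ=2+4i: an eigenvector is (3,2) - i(1,1) = (3 - i, 2 - i).
A real fundamental pair from Re and Im of e^((2+4i)t)v: X_1 = e^(2t)(cos(4t)·(3,2) + sin(4t)·(1,1)), X_2 = e^(2t)(sin(4t)·(3,2) - cos(4t)·(1,1)).
General solution: c_1X_1 + c_2X_2.

x(t) = c_1e^(2t)sin(4t) + 3c_1e^(2t)cos(4t) + 3c_2e^(2t)sin(4t) - c_2e^(2t)cos(4t), z(t) = c_1e^(2t)sin(4t) + 2c_1e^(2t)cos(4t) + 2c_2e^(2t)sin(4t) - c_2e^(2t)cos(4t)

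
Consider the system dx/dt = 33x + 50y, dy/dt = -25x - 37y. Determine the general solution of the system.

Coefficient matrix A = [[33, 50], [-25, -37]].
Characteristic polynomial det(A - λI) = λ^2 + 4λ + 29 = 0.
Eigenvalues λ = -2 ± 5i (complex conjugate pair).
For λ=-2+5i: an eigenvector is (-3,2) - i(-1,1) = (-3 + i, 2 - i).
A real fundamental pair from Re and Im of e^((-2+5i)t)v: X_1 = e^(-2t)(cos(5t)·(-3,2) + sin(5t)·(-1,1)), X_2 = e^(-2t)(sin(5t)·(-3,2) - cos(5t)·(-1,1)).
General solution: C_1X_1 + C_2X_2.

x(t) = -C_1e^(-2t)sin(5t) - 3C_1e^(-2t)cos(5t) - 3C_2e^(-2t)sin(5t) + C_2e^(-2t)cos(5t), y(t) = C_1e^(-2t)sin(5t) + 2C_1e^(-2t)cos(5t) + 2C_2e^(-2t)sin(5t) - C_2e^(-2t)cos(5t)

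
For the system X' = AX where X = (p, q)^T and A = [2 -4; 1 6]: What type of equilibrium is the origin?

unstable improper node

A = [[2,-4],[1,6]]; det(A-λI) = λ^2 - 8λ + 16.
repeated λ = 4 with a single eigenvector.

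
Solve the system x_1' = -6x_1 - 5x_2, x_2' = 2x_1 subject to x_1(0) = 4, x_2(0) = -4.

Coefficient matrix A = [[-6, -5], [2, 0]].
Characteristic polynomial det(A - λI) = λ^2 + 6λ + 10 = 0.
Eigenvalues λ = -3 ± i (complex conjugate pair).
For λ=-3+i: an eigenvector is (1,-1) - i(2,-1) = (1 - 2i, -1 + i).
A real fundamental pair from Re and Im of e^((-3+i)t)v: X_1 = e^(-3t)(cos(t)·(1,-1) + sin(t)·(2,-1)), X_2 = e^(-3t)(sin(t)·(1,-1) - cos(t)·(2,-1)).
General solution: C_1X_1 + C_2X_2.
Applying x_1(0)=4, x_2(0)=-4 gives C_1=4, C_2=0.

x_1(t) = 8e^(-3t)sin(t) + 4e^(-3t)cos(t), x_2(t) = -4e^(-3t)sin(t) - 4e^(-3t)cos(t)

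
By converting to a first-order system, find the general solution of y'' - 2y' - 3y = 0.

Let x_1 = y, x_2 = y'. Then x_1' = x_2 and x_2' = 3x_1 + 2x_2.
A = [[0,1],[3,2]]; det(A-λI) = λ^2 - 2λ - 3.
Eigenvalues λ = 3, -1 with eigenvectors (1,3), (1,-1).

y(t) = c_1e^(3t) + c_2e^(-t)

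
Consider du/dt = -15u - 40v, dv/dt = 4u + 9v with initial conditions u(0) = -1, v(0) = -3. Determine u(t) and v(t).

u(t) = 33e^(-3t)sin(4t) - e^(-3t)cos(4t), v(t) = -10e^(-3t)sin(4t) - 3e^(-3t)cos(4t)

Coefficient matrix A = [[-15, -40], [4, 9]].
Characteristic polynomial det(A - λI) = λ^2 + 6λ + 25 = 0.
Eigenvalues λ = -3 ± 4i (complex conjugate pair).
For λ=-3+4i: an eigenvector is (1,0) - i(-3,1) = (1 + 3i, 0 - i).
A real fundamental pair from Re and Im of e^((-3+4i)t)v: X_1 = e^(-3t)(cos(4t)·(1,0) + sin(4t)·(-3,1)), X_2 = e^(-3t)(sin(4t)·(1,0) - cos(4t)·(-3,1)).
General solution: C_1X_1 + C_2X_2.
Applying u(0)=-1, v(0)=-3 gives C_1=-10, C_2=3.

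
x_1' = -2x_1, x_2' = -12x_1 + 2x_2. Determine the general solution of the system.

x_1(t) = c_2e^(-2t), x_2(t) = -c_1e^(2t) + 3c_2e^(-2t)

Coefficient matrix A = [[-2, 0], [-12, 2]].
Characteristic polynomial det(A - λI) = λ^2 - 4 = 0.
Eigenvalues λ = 2, -2.
For λ=2: (A-λI) row 1 is [-4, 0], so an eigenvector is (0, -1).
For λ=-2: (A-λI) row 2 is [-12, 4], so an eigenvector is (1, 3).
General solution: c_1e^(2t)(0,-1) + c_2e^(-2t)(1,3).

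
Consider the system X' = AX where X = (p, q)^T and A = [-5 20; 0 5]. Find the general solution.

Coefficient matrix A = [[-5, 20], [0, 5]].
Characteristic polynomial det(A - λI) = λ^2 - 25 = 0.
Eigenvalues λ = 5, -5.
For λ=5: (A-λI) row 1 is [-10, 20], so an eigenvector is (-2, -1).
For λ=-5: (A-λI) row 1 is [0, 20], so an eigenvector is (1, 0).
General solution: c_1e^(5t)(-2,-1) + c_2e^(-5t)(1,0).

p(t) = -2c_1e^(5t) + c_2e^(-5t), q(t) = -c_1e^(5t)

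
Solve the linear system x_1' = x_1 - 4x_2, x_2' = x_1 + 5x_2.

x_1(t) = -2K_1e^(3t) - 2K_2te^(3t) + K_2e^(3t), x_2(t) = K_1e^(3t) + K_2te^(3t)

Coefficient matrix A = [[1, -4], [1, 5]].
Characteristic polynomial det(A - λI) = λ^2 - 6λ + 9 = 0.
Single eigenvalue λ = 3 with algebraic multiplicity 2.
Eigenvector v = (-2,1); generalized eigenvector w with (A-λI)w=v is (1,0).
General solution: e^(3t)[K_1·v + K_2·(t·v + w)].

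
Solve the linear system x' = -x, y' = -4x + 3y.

x(t) = c_2e^(-t), y(t) = -c_1e^(3t) + c_2e^(-t)

Coefficient matrix A = [[-1, 0], [-4, 3]].
Characteristic polynomial det(A - λI) = λ^2 - 2λ - 3 = 0.
Eigenvalues λ = 3, -1.
For λ=3: (A-λI) row 1 is [-4, 0], so an eigenvector is (0, -1).
For λ=-1: (A-λI) row 2 is [-4, 4], so an eigenvector is (1, 1).
General solution: c_1e^(3t)(0,-1) + c_2e^(-t)(1,1).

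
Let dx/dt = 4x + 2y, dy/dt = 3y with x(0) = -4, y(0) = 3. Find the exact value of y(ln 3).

81

A = [[4,2],[0,3]]; eigenvalues λ = 3, 4.
Eigenvectors: (-2,1) for λ=3, (1,0) for λ=4.
From the initial condition, c_1 = 3, c_2 = 2.
y(ln 3) = (3)(3^3)(1) + (2)(3^4)(0) = 81.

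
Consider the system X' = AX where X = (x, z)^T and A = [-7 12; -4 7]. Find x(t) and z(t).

x(t) = -3C_1e^(t) - 2C_2e^(-t), z(t) = -2C_1e^(t) - C_2e^(-t)

Coefficient matrix A = [[-7, 12], [-4, 7]].
Characteristic polynomial det(A - λI) = λ^2 - 1 = 0.
Eigenvalues λ = 1, -1.
For λ=1: (A-λI) row 1 is [-8, 12], so an eigenvector is (-3, -2).
For λ=-1: (A-λI) row 1 is [-6, 12], so an eigenvector is (-2, -1).
General solution: C_1e^(t)(-3,-2) + C_2e^(-t)(-2,-1).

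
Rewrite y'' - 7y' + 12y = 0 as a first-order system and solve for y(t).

Let x_1 = y, x_2 = y'. Then x_1' = x_2 and x_2' = -12x_1 + 7x_2.
A = [[0,1],[-12,7]]; det(A-λI) = λ^2 - 7λ + 12.
Eigenvalues λ = 4, 3 with eigenvectors (1,4), (1,3).

y(t) = c_1e^(4t) + c_2e^(3t)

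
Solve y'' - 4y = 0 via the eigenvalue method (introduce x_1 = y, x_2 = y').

y(t) = C_1e^(-2t) + C_2e^(2t)

Let x_1 = y, x_2 = y'. Then x_1' = x_2 and x_2' = 4x_1.
A = [[0,1],[4,0]]; det(A-λI) = λ^2 - 4.
Eigenvalues λ = -2, 2 with eigenvectors (1,-2), (1,2).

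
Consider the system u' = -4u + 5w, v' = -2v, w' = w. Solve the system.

u(t) = K_1e^(-4t) + K_3e^(t), v(t) = K_2e^(-2t), w(t) = K_3e^(t)

Coefficient matrix A = [[-4, 0, 5], [0, -2, 0], [0, 0, 1]].
det(A - λI) = 0 gives eigenvalues λ = -4, -2, 1.
For λ=-4: eigenvector (1,0,0).
For λ=-2: eigenvector (0,1,0).
For λ=1: eigenvector (1,0,1).
General solution: K_1e^(-4t)(1,0,0) + K_2e^(-2t)(0,1,0) + K_3e^(t)(1,0,1).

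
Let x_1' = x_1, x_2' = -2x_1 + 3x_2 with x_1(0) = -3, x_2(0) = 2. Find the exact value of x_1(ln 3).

-9

A = [[1,0],[-2,3]]; eigenvalues λ = 3, 1.
Eigenvectors: (0,1) for λ=3, (-1,-1) for λ=1.
From the initial condition, c_1 = 5, c_2 = 3.
x_1(ln 3) = (5)(3^3)(0) + (3)(3^1)(-1) = -9.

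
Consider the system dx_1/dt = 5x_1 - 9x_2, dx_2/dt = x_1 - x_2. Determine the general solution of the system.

Coefficient matrix A = [[5, -9], [1, -1]].
Characteristic polynomial det(A - λI) = λ^2 - 4λ + 4 = 0.
Single eigenvalue λ = 2 with algebraic multiplicity 2.
Eigenvector v = (-3,-1); generalized eigenvector w with (A-λI)w=v is (2,1).
General solution: e^(2t)[K_1·v + K_2·(t·v + w)].

x_1(t) = -3K_1e^(2t) - 3K_2te^(2t) + 2K_2e^(2t), x_2(t) = -K_1e^(2t) - K_2te^(2t) + K_2e^(2t)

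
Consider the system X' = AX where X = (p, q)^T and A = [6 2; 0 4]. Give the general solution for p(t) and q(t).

Coefficient matrix A = [[6, 2], [0, 4]].
Characteristic polynomial det(A - λI) = λ^2 - 10λ + 24 = 0.
Eigenvalues λ = 6, 4.
For λ=6: (A-λI) row 1 is [0, 2], so an eigenvector is (1, 0).
For λ=4: (A-λI) row 1 is [2, 2], so an eigenvector is (1, -1).
General solution: K_1e^(6t)(1,0) + K_2e^(4t)(1,-1).

p(t) = K_1e^(6t) + K_2e^(4t), q(t) = -K_2e^(4t)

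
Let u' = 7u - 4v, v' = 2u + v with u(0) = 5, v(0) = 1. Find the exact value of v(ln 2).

A = [[7,-4],[2,1]]; eigenvalues λ = 3, 5.
Eigenvectors: (1,1) for λ=3, (-2,-1) for λ=5.
From the initial condition, c_1 = -3, c_2 = -4.
v(ln 2) = (-3)(2^3)(1) + (-4)(2^5)(-1) = 104.

104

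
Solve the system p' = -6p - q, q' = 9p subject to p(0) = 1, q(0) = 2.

Coefficient matrix A = [[-6, -1], [9, 0]].
Characteristic polynomial det(A - λI) = λ^2 + 6λ + 9 = 0.
Single eigenvalue λ = -3 with algebraic multiplicity 2.
Eigenvector v = (-1,3); generalized eigenvector w with (A-λI)w=v is (0,1).
General solution: e^(-3t)[C_1·v + C_2·(t·v + w)].
Applying p(0)=1, q(0)=2 gives C_1=-1, C_2=5.

p(t) = -5te^(-3t) + e^(-3t), q(t) = 15te^(-3t) + 2e^(-3t)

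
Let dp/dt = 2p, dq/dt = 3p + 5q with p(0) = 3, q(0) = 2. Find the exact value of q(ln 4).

A = [[2,0],[3,5]]; eigenvalues λ = 2, 5.
Eigenvectors: (-1,1) for λ=2, (0,-1) for λ=5.
From the initial condition, c_1 = -3, c_2 = -5.
q(ln 4) = (-3)(4^2)(1) + (-5)(4^5)(-1) = 5072.

5072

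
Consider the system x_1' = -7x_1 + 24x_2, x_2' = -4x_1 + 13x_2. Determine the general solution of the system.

x_1(t) = 3K_1e^(t) + 2K_2e^(5t), x_2(t) = K_1e^(t) + K_2e^(5t)

Coefficient matrix A = [[-7, 24], [-4, 13]].
Characteristic polynomial det(A - λI) = λ^2 - 6λ + 5 = 0.
Eigenvalues λ = 1, 5.
For λ=1: (A-λI) row 1 is [-8, 24], so an eigenvector is (3, 1).
For λ=5: (A-λI) row 1 is [-12, 24], so an eigenvector is (2, 1).
General solution: K_1e^(t)(3,1) + K_2e^(5t)(2,1).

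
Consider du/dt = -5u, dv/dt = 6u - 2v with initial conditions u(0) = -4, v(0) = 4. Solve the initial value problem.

u(t) = -4e^(-5t), v(t) = -4e^(-2t) + 8e^(-5t)

Coefficient matrix A = [[-5, 0], [6, -2]].
Characteristic polynomial det(A - λI) = λ^2 + 7λ + 10 = 0.
Eigenvalues λ = -5, -2.
For λ=-5: (A-λI) row 2 is [6, 3], so an eigenvector is (-1, 2).
For λ=-2: (A-λI) row 1 is [-3, 0], so an eigenvector is (0, -1).
General solution: C_1e^(-5t)(-1,2) + C_2e^(-2t)(0,-1).
Applying u(0)=-4, v(0)=4 gives C_1=4, C_2=4.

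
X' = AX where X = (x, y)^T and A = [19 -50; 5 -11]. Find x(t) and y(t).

Coefficient matrix A = [[19, -50], [5, -11]].
Characteristic polynomial det(A - λI) = λ^2 - 8λ + 41 = 0.
Eigenvalues λ = 4 ± 5i (complex conjugate pair).
For λ=4+5i: an eigenvector is (-3,-1) - i(1,0) = (-3 - i, -1).
A real fundamental pair from Re and Im of e^((4+5i)t)v: X_1 = e^(4t)(cos(5t)·(-3,-1) + sin(5t)·(1,0)), X_2 = e^(4t)(sin(5t)·(-3,-1) - cos(5t)·(1,0)).
General solution: K_1X_1 + K_2X_2.

x(t) = K_1e^(4t)sin(5t) - 3K_1e^(4t)cos(5t) - 3K_2e^(4t)sin(5t) - K_2e^(4t)cos(5t), y(t) = -K_1e^(4t)cos(5t) - K_2e^(4t)sin(5t)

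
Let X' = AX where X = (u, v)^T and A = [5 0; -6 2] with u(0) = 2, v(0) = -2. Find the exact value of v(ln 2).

A = [[5,0],[-6,2]]; eigenvalues λ = 2, 5.
Eigenvectors: (0,1) for λ=2, (1,-2) for λ=5.
From the initial condition, c_1 = 2, c_2 = 2.
v(ln 2) = (2)(2^2)(1) + (2)(2^5)(-2) = -120.

-120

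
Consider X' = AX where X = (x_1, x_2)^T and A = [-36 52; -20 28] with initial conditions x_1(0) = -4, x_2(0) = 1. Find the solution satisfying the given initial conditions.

Coefficient matrix A = [[-36, 52], [-20, 28]].
Characteristic polynomial det(A - λI) = λ^2 + 8λ + 32 = 0.
Eigenvalues λ = -4 ± 4i (complex conjugate pair).
For λ=-4+4i: an eigenvector is (-3,-2) - i(-2,-1) = (-3 + 2i, -2 + i).
A real fundamental pair from Re and Im of e^((-4+4i)t)v: X_1 = e^(-4t)(cos(4t)·(-3,-2) + sin(4t)·(-2,-1)), X_2 = e^(-4t)(sin(4t)·(-3,-2) - cos(4t)·(-2,-1)).
General solution: C_1X_1 + C_2X_2.
Applying x_1(0)=-4, x_2(0)=1 gives C_1=-6, C_2=-11.

x_1(t) = 45e^(-4t)sin(4t) - 4e^(-4t)cos(4t), x_2(t) = 28e^(-4t)sin(4t) + e^(-4t)cos(4t)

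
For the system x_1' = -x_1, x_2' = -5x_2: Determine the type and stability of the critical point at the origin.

stable node

A = [[-1,0],[0,-5]]; det(A-λI) = λ^2 + 6λ + 5.
λ = -5, -1: both negative.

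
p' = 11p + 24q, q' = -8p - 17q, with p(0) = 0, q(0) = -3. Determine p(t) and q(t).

Coefficient matrix A = [[11, 24], [-8, -17]].
Characteristic polynomial det(A - λI) = λ^2 + 6λ + 5 = 0.
Eigenvalues λ = -5, -1.
For λ=-5: (A-λI) row 1 is [16, 24], so an eigenvector is (-3, 2).
For λ=-1: (A-λI) row 1 is [12, 24], so an eigenvector is (2, -1).
General solution: C_1e^(-5t)(-3,2) + C_2e^(-t)(2,-1).
Applying p(0)=0, q(0)=-3 gives C_1=-6, C_2=-9.

p(t) = -18e^(-t) + 18e^(-5t), q(t) = 9e^(-t) - 12e^(-5t)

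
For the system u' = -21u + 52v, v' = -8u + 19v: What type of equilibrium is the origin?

stable spiral

A = [[-21,52],[-8,19]]; det(A-λI) = λ^2 + 2λ + 17.
λ = -1 ± 4i: negative real part.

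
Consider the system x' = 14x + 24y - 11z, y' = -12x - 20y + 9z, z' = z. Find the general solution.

x(t) = 3c_1e^(-2t) - 4c_2e^(-4t) - c_3e^(t), y(t) = -2c_1e^(-2t) + 3c_2e^(-4t) + c_3e^(t), z(t) = c_3e^(t)

Coefficient matrix A = [[14, 24, -11], [-12, -20, 9], [0, 0, 1]].
det(A - λI) = 0 gives eigenvalues λ = -2, -4, 1.
For λ=-2: eigenvector (3,-2,0).
For λ=-4: eigenvector (-4,3,0).
For λ=1: eigenvector (-1,1,1).
General solution: c_1e^(-2t)(3,-2,0) + c_2e^(-4t)(-4,3,0) + c_3e^(t)(-1,1,1).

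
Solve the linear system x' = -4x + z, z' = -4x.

x(t) = C_1e^(-2t) + C_2te^(-2t) - C_2e^(-2t), z(t) = 2C_1e^(-2t) + 2C_2te^(-2t) - C_2e^(-2t)

Coefficient matrix A = [[-4, 1], [-4, 0]].
Characteristic polynomial det(A - λI) = λ^2 + 4λ + 4 = 0.
Single eigenvalue λ = -2 with algebraic multiplicity 2.
Eigenvector v = (1,2); generalized eigenvector w with (A-λI)w=v is (-1,-1).
General solution: e^(-2t)[C_1·v + C_2·(t·v + w)].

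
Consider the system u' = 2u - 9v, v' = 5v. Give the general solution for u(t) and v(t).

Coefficient matrix A = [[2, -9], [0, 5]].
Characteristic polynomial det(A - λI) = λ^2 - 7λ + 10 = 0.
Eigenvalues λ = 2, 5.
For λ=2: (A-λI) row 1 is [0, -9], so an eigenvector is (1, 0).
For λ=5: (A-λI) row 1 is [-3, -9], so an eigenvector is (-3, 1).
General solution: K_1e^(2t)(1,0) + K_2e^(5t)(-3,1).

u(t) = K_1e^(2t) - 3K_2e^(5t), v(t) = K_2e^(5t)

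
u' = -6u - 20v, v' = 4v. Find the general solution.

Coefficient matrix A = [[-6, -20], [0, 4]].
Characteristic polynomial det(A - λI) = λ^2 + 2λ - 24 = 0.
Eigenvalues λ = -6, 4.
For λ=-6: (A-λI) row 1 is [0, -20], so an eigenvector is (-1, 0).
For λ=4: (A-λI) row 1 is [-10, -20], so an eigenvector is (-2, 1).
General solution: K_1e^(-6t)(-1,0) + K_2e^(4t)(-2,1).

u(t) = -K_1e^(-6t) - 2K_2e^(4t), v(t) = K_2e^(4t)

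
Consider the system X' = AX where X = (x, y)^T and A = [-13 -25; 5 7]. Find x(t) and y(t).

Coefficient matrix A = [[-13, -25], [5, 7]].
Characteristic polynomial det(A - λI) = λ^2 + 6λ + 34 = 0.
Eigenvalues λ = -3 ± 5i (complex conjugate pair).
For λ=-3+5i: an eigenvector is (-1,0) - i(2,-1) = (-1 - 2i, 0 + i).
A real fundamental pair from Re and Im of e^((-3+5i)t)v: X_1 = e^(-3t)(cos(5t)·(-1,0) + sin(5t)·(2,-1)), X_2 = e^(-3t)(sin(5t)·(-1,0) - cos(5t)·(2,-1)).
General solution: c_1X_1 + c_2X_2.

x(t) = 2c_1e^(-3t)sin(5t) - c_1e^(-3t)cos(5t) - c_2e^(-3t)sin(5t) - 2c_2e^(-3t)cos(5t), y(t) = -c_1e^(-3t)sin(5t) + c_2e^(-3t)cos(5t)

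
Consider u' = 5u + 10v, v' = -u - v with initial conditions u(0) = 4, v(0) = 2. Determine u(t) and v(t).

u(t) = 32e^(2t)sin(t) + 4e^(2t)cos(t), v(t) = -10e^(2t)sin(t) + 2e^(2t)cos(t)

Coefficient matrix A = [[5, 10], [-1, -1]].
Characteristic polynomial det(A - λI) = λ^2 - 4λ + 5 = 0.
Eigenvalues λ = 2 ± i (complex conjugate pair).
For λ=2+i: an eigenvector is (-1,0) - i(-3,1) = (-1 + 3i, 0 - i).
A real fundamental pair from Re and Im of e^((2+i)t)v: X_1 = e^(2t)(cos(t)·(-1,0) + sin(t)·(-3,1)), X_2 = e^(2t)(sin(t)·(-1,0) - cos(t)·(-3,1)).
General solution: C_1X_1 + C_2X_2.
Applying u(0)=4, v(0)=2 gives C_1=-10, C_2=-2.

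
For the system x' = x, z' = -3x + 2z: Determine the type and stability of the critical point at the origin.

unstable node

A = [[1,0],[-3,2]]; det(A-λI) = λ^2 - 3λ + 2.
λ = 1, 2: both positive.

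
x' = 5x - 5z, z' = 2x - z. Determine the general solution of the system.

Coefficient matrix A = [[5, -5], [2, -1]].
Characteristic polynomial det(A - λI) = λ^2 - 4λ + 5 = 0.
Eigenvalues λ = 2 ± i (complex conjugate pair).
For λ=2+i: an eigenvector is (1,1) - i(-2,-1) = (1 + 2i, 1 + i).
A real fundamental pair from Re and Im of e^((2+i)t)v: X_1 = e^(2t)(cos(t)·(1,1) + sin(t)·(-2,-1)), X_2 = e^(2t)(sin(t)·(1,1) - cos(t)·(-2,-1)).
General solution: c_1X_1 + c_2X_2.

x(t) = -2c_1e^(2t)sin(t) + c_1e^(2t)cos(t) + c_2e^(2t)sin(t) + 2c_2e^(2t)cos(t), z(t) = -c_1e^(2t)sin(t) + c_1e^(2t)cos(t) + c_2e^(2t)sin(t) + c_2e^(2t)cos(t)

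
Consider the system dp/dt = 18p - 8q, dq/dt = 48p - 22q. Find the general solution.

p(t) = -C_1e^(2t) + C_2e^(-6t), q(t) = -2C_1e^(2t) + 3C_2e^(-6t)

Coefficient matrix A = [[18, -8], [48, -22]].
Characteristic polynomial det(A - λI) = λ^2 + 4λ - 12 = 0.
Eigenvalues λ = 2, -6.
For λ=2: (A-λI) row 1 is [16, -8], so an eigenvector is (-1, -2).
For λ=-6: (A-λI) row 1 is [24, -8], so an eigenvector is (1, 3).
General solution: C_1e^(2t)(-1,-2) + C_2e^(-6t)(1,3).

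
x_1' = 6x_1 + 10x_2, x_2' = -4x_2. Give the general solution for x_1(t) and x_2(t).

Coefficient matrix A = [[6, 10], [0, -4]].
Characteristic polynomial det(A - λI) = λ^2 - 2λ - 24 = 0.
Eigenvalues λ = -4, 6.
For λ=-4: (A-λI) row 1 is [10, 10], so an eigenvector is (1, -1).
For λ=6: (A-λI) row 1 is [0, 10], so an eigenvector is (1, 0).
General solution: K_1e^(-4t)(1,-1) + K_2e^(6t)(1,0).

x_1(t) = K_1e^(-4t) + K_2e^(6t), x_2(t) = -K_1e^(-4t)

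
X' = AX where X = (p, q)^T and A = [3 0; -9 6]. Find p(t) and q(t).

Coefficient matrix A = [[3, 0], [-9, 6]].
Characteristic polynomial det(A - λI) = λ^2 - 9λ + 18 = 0.
Eigenvalues λ = 6, 3.
For λ=6: (A-λI) row 1 is [-3, 0], so an eigenvector is (0, 1).
For λ=3: (A-λI) row 2 is [-9, 3], so an eigenvector is (-1, -3).
General solution: K_1e^(6t)(0,1) + K_2e^(3t)(-1,-3).

p(t) = -K_2e^(3t), q(t) = K_1e^(6t) - 3K_2e^(3t)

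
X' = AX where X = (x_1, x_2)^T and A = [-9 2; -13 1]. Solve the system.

Coefficient matrix A = [[-9, 2], [-13, 1]].
Characteristic polynomial det(A - λI) = λ^2 + 8λ + 17 = 0.
Eigenvalues λ = -4 ± i (complex conjugate pair).
For λ=-4+i: an eigenvector is (1,2) - i(-1,-3) = (1 + i, 2 + 3i).
A real fundamental pair from Re and Im of e^((-4+i)t)v: X_1 = e^(-4t)(cos(t)·(1,2) + sin(t)·(-1,-3)), X_2 = e^(-4t)(sin(t)·(1,2) - cos(t)·(-1,-3)).
General solution: c_1X_1 + c_2X_2.

x_1(t) = -c_1e^(-4t)sin(t) + c_1e^(-4t)cos(t) + c_2e^(-4t)sin(t) + c_2e^(-4t)cos(t), x_2(t) = -3c_1e^(-4t)sin(t) + 2c_1e^(-4t)cos(t) + 2c_2e^(-4t)sin(t) + 3c_2e^(-4t)cos(t)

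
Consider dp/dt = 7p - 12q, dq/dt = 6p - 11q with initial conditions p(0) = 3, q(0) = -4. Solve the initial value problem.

Coefficient matrix A = [[7, -12], [6, -11]].
Characteristic polynomial det(A - λI) = λ^2 + 4λ - 5 = 0.
Eigenvalues λ = 1, -5.
For λ=1: (A-λI) row 1 is [6, -12], so an eigenvector is (2, 1).
For λ=-5: (A-λI) row 1 is [12, -12], so an eigenvector is (1, 1).
General solution: c_1e^(t)(2,1) + c_2e^(-5t)(1,1).
Applying p(0)=3, q(0)=-4 gives c_1=7, c_2=-11.

p(t) = 14e^(t) - 11e^(-5t), q(t) = 7e^(t) - 11e^(-5t)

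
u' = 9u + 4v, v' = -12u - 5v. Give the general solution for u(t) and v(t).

Coefficient matrix A = [[9, 4], [-12, -5]].
Characteristic polynomial det(A - λI) = λ^2 - 4λ + 3 = 0.
Eigenvalues λ = 3, 1.
For λ=3: (A-λI) row 1 is [6, 4], so an eigenvector is (2, -3).
For λ=1: (A-λI) row 1 is [8, 4], so an eigenvector is (1, -2).
General solution: C_1e^(3t)(2,-3) + C_2e^(t)(1,-2).

u(t) = 2C_1e^(3t) + C_2e^(t), v(t) = -3C_1e^(3t) - 2C_2e^(t)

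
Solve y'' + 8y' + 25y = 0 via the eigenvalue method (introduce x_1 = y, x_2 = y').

Let x_1 = y, x_2 = y'. Then x_1' = x_2 and x_2' = -25x_1 - 8x_2.
A = [[0,1],[-25,-8]]; det(A-λI) = λ^2 + 8λ + 25.
Eigenvalues λ = -4 ± 3i.

y(t) = K_1e^(-4t)cos(3t) + K_2e^(-4t)sin(3t)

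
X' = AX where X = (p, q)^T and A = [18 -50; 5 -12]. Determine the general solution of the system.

p(t) = K_1e^(3t)sin(5t) - 3K_1e^(3t)cos(5t) - 3K_2e^(3t)sin(5t) - K_2e^(3t)cos(5t), q(t) = -K_1e^(3t)cos(5t) - K_2e^(3t)sin(5t)

Coefficient matrix A = [[18, -50], [5, -12]].
Characteristic polynomial det(A - λI) = λ^2 - 6λ + 34 = 0.
Eigenvalues λ = 3 ± 5i (complex conjugate pair).
For λ=3+5i: an eigenvector is (-3,-1) - i(1,0) = (-3 - i, -1).
A real fundamental pair from Re and Im of e^((3+5i)t)v: X_1 = e^(3t)(cos(5t)·(-3,-1) + sin(5t)·(1,0)), X_2 = e^(3t)(sin(5t)·(-3,-1) - cos(5t)·(1,0)).
General solution: K_1X_1 + K_2X_2.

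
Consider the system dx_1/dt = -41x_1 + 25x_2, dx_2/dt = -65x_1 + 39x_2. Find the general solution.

x_1(t) = -C_1e^(-t)sin(5t) + 2C_1e^(-t)cos(5t) + 2C_2e^(-t)sin(5t) + C_2e^(-t)cos(5t), x_2(t) = -2C_1e^(-t)sin(5t) + 3C_1e^(-t)cos(5t) + 3C_2e^(-t)sin(5t) + 2C_2e^(-t)cos(5t)

Coefficient matrix A = [[-41, 25], [-65, 39]].
Characteristic polynomial det(A - λI) = λ^2 + 2λ + 26 = 0.
Eigenvalues λ = -1 ± 5i (complex conjugate pair).
For λ=-1+5i: an eigenvector is (2,3) - i(-1,-2) = (2 + i, 3 + 2i).
A real fundamental pair from Re and Im of e^((-1+5i)t)v: X_1 = e^(-t)(cos(5t)·(2,3) + sin(5t)·(-1,-2)), X_2 = e^(-t)(sin(5t)·(2,3) - cos(5t)·(-1,-2)).
General solution: C_1X_1 + C_2X_2.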